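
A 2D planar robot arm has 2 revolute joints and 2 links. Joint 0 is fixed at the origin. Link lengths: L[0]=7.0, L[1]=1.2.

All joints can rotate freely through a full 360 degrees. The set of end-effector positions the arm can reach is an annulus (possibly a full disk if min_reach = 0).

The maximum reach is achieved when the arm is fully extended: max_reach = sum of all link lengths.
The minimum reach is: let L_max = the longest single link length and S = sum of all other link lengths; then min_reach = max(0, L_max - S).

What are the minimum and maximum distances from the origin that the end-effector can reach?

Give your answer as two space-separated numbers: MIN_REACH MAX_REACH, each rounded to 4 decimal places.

Answer: 5.8000 8.2000

Derivation:
Link lengths: [7.0, 1.2]
max_reach = 7 + 1.2 = 8.2
L_max = max([7.0, 1.2]) = 7
S (sum of others) = 8.2 - 7 = 1.2
min_reach = max(0, 7 - 1.2) = max(0, 5.8) = 5.8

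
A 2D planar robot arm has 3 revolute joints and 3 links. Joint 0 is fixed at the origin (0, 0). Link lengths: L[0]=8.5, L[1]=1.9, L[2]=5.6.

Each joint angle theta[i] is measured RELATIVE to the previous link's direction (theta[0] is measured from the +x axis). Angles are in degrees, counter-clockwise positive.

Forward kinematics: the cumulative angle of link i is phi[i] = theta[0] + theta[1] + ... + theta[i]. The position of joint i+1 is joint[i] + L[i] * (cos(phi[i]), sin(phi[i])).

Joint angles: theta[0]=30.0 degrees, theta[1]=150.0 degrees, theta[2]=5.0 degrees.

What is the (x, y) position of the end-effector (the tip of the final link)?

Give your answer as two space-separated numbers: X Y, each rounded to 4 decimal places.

joint[0] = (0.0000, 0.0000)  (base)
link 0: phi[0] = 30 = 30 deg
  cos(30 deg) = 0.8660, sin(30 deg) = 0.5000
  joint[1] = (0.0000, 0.0000) + 8.5 * (0.8660, 0.5000) = (0.0000 + 7.3612, 0.0000 + 4.2500) = (7.3612, 4.2500)
link 1: phi[1] = 30 + 150 = 180 deg
  cos(180 deg) = -1.0000, sin(180 deg) = 0.0000
  joint[2] = (7.3612, 4.2500) + 1.9 * (-1.0000, 0.0000) = (7.3612 + -1.9000, 4.2500 + 0.0000) = (5.4612, 4.2500)
link 2: phi[2] = 30 + 150 + 5 = 185 deg
  cos(185 deg) = -0.9962, sin(185 deg) = -0.0872
  joint[3] = (5.4612, 4.2500) + 5.6 * (-0.9962, -0.0872) = (5.4612 + -5.5787, 4.2500 + -0.4881) = (-0.1175, 3.7619)
End effector: (-0.1175, 3.7619)

Answer: -0.1175 3.7619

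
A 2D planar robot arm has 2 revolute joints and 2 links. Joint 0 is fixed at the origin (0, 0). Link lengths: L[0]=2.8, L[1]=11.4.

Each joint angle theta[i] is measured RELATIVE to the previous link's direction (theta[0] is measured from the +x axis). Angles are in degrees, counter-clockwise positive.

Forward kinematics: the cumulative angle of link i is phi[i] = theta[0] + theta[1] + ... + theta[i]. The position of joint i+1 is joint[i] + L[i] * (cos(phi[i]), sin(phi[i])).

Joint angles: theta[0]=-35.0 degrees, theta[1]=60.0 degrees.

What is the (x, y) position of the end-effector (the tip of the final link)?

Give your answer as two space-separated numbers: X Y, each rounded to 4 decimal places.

joint[0] = (0.0000, 0.0000)  (base)
link 0: phi[0] = -35 = -35 deg
  cos(-35 deg) = 0.8192, sin(-35 deg) = -0.5736
  joint[1] = (0.0000, 0.0000) + 2.8 * (0.8192, -0.5736) = (0.0000 + 2.2936, 0.0000 + -1.6060) = (2.2936, -1.6060)
link 1: phi[1] = -35 + 60 = 25 deg
  cos(25 deg) = 0.9063, sin(25 deg) = 0.4226
  joint[2] = (2.2936, -1.6060) + 11.4 * (0.9063, 0.4226) = (2.2936 + 10.3319, -1.6060 + 4.8178) = (12.6255, 3.2118)
End effector: (12.6255, 3.2118)

Answer: 12.6255 3.2118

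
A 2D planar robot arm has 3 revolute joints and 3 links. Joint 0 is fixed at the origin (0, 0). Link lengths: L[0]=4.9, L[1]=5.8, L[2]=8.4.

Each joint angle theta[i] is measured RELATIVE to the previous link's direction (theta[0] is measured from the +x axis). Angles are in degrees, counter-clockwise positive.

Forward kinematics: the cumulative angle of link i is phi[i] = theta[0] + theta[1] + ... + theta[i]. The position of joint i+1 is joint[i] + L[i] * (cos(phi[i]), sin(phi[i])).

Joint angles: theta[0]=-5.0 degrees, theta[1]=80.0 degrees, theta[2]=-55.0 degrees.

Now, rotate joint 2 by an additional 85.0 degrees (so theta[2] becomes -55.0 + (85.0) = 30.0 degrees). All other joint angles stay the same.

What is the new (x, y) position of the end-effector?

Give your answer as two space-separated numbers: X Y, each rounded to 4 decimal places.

joint[0] = (0.0000, 0.0000)  (base)
link 0: phi[0] = -5 = -5 deg
  cos(-5 deg) = 0.9962, sin(-5 deg) = -0.0872
  joint[1] = (0.0000, 0.0000) + 4.9 * (0.9962, -0.0872) = (0.0000 + 4.8814, 0.0000 + -0.4271) = (4.8814, -0.4271)
link 1: phi[1] = -5 + 80 = 75 deg
  cos(75 deg) = 0.2588, sin(75 deg) = 0.9659
  joint[2] = (4.8814, -0.4271) + 5.8 * (0.2588, 0.9659) = (4.8814 + 1.5012, -0.4271 + 5.6024) = (6.3825, 5.1753)
link 2: phi[2] = -5 + 80 + 30 = 105 deg
  cos(105 deg) = -0.2588, sin(105 deg) = 0.9659
  joint[3] = (6.3825, 5.1753) + 8.4 * (-0.2588, 0.9659) = (6.3825 + -2.1741, 5.1753 + 8.1138) = (4.2084, 13.2891)
End effector: (4.2084, 13.2891)

Answer: 4.2084 13.2891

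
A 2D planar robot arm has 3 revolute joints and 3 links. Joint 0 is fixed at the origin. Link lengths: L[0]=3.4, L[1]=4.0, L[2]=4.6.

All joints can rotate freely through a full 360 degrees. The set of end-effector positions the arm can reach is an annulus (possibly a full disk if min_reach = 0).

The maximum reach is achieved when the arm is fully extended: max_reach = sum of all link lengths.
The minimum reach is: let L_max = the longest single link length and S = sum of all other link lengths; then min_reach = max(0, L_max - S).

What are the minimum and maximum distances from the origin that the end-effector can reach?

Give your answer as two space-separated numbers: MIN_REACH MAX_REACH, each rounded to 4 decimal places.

Link lengths: [3.4, 4.0, 4.6]
max_reach = 3.4 + 4 + 4.6 = 12
L_max = max([3.4, 4.0, 4.6]) = 4.6
S (sum of others) = 12 - 4.6 = 7.4
min_reach = max(0, 4.6 - 7.4) = max(0, -2.8) = 0

Answer: 0.0000 12.0000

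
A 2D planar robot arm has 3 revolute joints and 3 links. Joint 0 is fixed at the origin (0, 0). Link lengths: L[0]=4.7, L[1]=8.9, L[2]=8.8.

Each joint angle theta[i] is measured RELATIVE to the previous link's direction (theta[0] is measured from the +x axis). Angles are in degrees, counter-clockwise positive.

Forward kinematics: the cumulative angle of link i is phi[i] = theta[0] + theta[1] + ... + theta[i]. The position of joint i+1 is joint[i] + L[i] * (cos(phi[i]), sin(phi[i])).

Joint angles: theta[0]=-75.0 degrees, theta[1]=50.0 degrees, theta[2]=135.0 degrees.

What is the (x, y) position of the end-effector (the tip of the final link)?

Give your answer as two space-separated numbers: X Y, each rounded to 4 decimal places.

joint[0] = (0.0000, 0.0000)  (base)
link 0: phi[0] = -75 = -75 deg
  cos(-75 deg) = 0.2588, sin(-75 deg) = -0.9659
  joint[1] = (0.0000, 0.0000) + 4.7 * (0.2588, -0.9659) = (0.0000 + 1.2164, 0.0000 + -4.5399) = (1.2164, -4.5399)
link 1: phi[1] = -75 + 50 = -25 deg
  cos(-25 deg) = 0.9063, sin(-25 deg) = -0.4226
  joint[2] = (1.2164, -4.5399) + 8.9 * (0.9063, -0.4226) = (1.2164 + 8.0661, -4.5399 + -3.7613) = (9.2826, -8.3012)
link 2: phi[2] = -75 + 50 + 135 = 110 deg
  cos(110 deg) = -0.3420, sin(110 deg) = 0.9397
  joint[3] = (9.2826, -8.3012) + 8.8 * (-0.3420, 0.9397) = (9.2826 + -3.0098, -8.3012 + 8.2693) = (6.2728, -0.0319)
End effector: (6.2728, -0.0319)

Answer: 6.2728 -0.0319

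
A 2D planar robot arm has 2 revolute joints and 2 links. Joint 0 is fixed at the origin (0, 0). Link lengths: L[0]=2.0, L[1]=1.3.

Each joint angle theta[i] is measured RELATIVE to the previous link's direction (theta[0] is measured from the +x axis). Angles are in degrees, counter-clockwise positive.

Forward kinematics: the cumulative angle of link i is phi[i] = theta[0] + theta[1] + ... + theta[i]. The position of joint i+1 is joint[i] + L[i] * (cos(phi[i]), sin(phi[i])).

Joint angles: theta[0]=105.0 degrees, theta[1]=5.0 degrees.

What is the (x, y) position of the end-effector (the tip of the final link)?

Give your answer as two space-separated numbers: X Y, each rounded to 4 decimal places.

Answer: -0.9623 3.1535

Derivation:
joint[0] = (0.0000, 0.0000)  (base)
link 0: phi[0] = 105 = 105 deg
  cos(105 deg) = -0.2588, sin(105 deg) = 0.9659
  joint[1] = (0.0000, 0.0000) + 2 * (-0.2588, 0.9659) = (0.0000 + -0.5176, 0.0000 + 1.9319) = (-0.5176, 1.9319)
link 1: phi[1] = 105 + 5 = 110 deg
  cos(110 deg) = -0.3420, sin(110 deg) = 0.9397
  joint[2] = (-0.5176, 1.9319) + 1.3 * (-0.3420, 0.9397) = (-0.5176 + -0.4446, 1.9319 + 1.2216) = (-0.9623, 3.1535)
End effector: (-0.9623, 3.1535)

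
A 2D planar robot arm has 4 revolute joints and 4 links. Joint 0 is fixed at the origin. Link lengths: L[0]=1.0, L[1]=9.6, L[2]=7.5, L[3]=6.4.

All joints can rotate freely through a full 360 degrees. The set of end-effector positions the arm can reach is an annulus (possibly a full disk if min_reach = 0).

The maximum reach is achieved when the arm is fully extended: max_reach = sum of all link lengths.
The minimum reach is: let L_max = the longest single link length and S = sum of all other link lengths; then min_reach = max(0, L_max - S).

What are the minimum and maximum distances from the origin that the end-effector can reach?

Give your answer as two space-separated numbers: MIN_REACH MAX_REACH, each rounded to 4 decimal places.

Link lengths: [1.0, 9.6, 7.5, 6.4]
max_reach = 1 + 9.6 + 7.5 + 6.4 = 24.5
L_max = max([1.0, 9.6, 7.5, 6.4]) = 9.6
S (sum of others) = 24.5 - 9.6 = 14.9
min_reach = max(0, 9.6 - 14.9) = max(0, -5.3) = 0

Answer: 0.0000 24.5000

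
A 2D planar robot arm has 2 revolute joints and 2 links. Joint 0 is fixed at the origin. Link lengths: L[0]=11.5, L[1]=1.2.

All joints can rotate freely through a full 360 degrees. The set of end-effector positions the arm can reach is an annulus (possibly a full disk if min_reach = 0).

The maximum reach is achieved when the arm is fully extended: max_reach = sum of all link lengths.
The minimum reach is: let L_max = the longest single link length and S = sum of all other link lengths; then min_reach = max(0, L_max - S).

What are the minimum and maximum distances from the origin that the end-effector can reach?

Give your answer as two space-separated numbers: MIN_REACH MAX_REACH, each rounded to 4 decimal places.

Answer: 10.3000 12.7000

Derivation:
Link lengths: [11.5, 1.2]
max_reach = 11.5 + 1.2 = 12.7
L_max = max([11.5, 1.2]) = 11.5
S (sum of others) = 12.7 - 11.5 = 1.2
min_reach = max(0, 11.5 - 1.2) = max(0, 10.3) = 10.3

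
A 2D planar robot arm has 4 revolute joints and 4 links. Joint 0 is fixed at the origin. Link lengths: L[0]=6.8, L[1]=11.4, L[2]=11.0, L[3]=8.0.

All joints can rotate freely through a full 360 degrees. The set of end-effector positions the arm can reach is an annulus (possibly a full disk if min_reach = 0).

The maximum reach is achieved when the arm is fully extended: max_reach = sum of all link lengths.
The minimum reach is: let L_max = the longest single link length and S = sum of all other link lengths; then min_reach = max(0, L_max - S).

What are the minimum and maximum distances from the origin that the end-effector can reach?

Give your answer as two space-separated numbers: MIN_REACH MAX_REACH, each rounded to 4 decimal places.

Answer: 0.0000 37.2000

Derivation:
Link lengths: [6.8, 11.4, 11.0, 8.0]
max_reach = 6.8 + 11.4 + 11 + 8 = 37.2
L_max = max([6.8, 11.4, 11.0, 8.0]) = 11.4
S (sum of others) = 37.2 - 11.4 = 25.8
min_reach = max(0, 11.4 - 25.8) = max(0, -14.4) = 0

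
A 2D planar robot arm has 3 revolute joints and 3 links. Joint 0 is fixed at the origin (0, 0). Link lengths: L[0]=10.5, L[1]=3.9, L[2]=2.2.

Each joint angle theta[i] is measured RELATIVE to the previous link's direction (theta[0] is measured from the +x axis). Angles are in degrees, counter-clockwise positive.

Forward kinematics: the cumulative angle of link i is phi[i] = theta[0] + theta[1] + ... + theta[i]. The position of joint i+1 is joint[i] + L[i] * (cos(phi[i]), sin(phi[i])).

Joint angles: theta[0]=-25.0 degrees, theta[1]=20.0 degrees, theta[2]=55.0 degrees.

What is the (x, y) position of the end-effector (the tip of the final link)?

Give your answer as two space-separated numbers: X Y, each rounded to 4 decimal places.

joint[0] = (0.0000, 0.0000)  (base)
link 0: phi[0] = -25 = -25 deg
  cos(-25 deg) = 0.9063, sin(-25 deg) = -0.4226
  joint[1] = (0.0000, 0.0000) + 10.5 * (0.9063, -0.4226) = (0.0000 + 9.5162, 0.0000 + -4.4375) = (9.5162, -4.4375)
link 1: phi[1] = -25 + 20 = -5 deg
  cos(-5 deg) = 0.9962, sin(-5 deg) = -0.0872
  joint[2] = (9.5162, -4.4375) + 3.9 * (0.9962, -0.0872) = (9.5162 + 3.8852, -4.4375 + -0.3399) = (13.4014, -4.7774)
link 2: phi[2] = -25 + 20 + 55 = 50 deg
  cos(50 deg) = 0.6428, sin(50 deg) = 0.7660
  joint[3] = (13.4014, -4.7774) + 2.2 * (0.6428, 0.7660) = (13.4014 + 1.4141, -4.7774 + 1.6853) = (14.8155, -3.0921)
End effector: (14.8155, -3.0921)

Answer: 14.8155 -3.0921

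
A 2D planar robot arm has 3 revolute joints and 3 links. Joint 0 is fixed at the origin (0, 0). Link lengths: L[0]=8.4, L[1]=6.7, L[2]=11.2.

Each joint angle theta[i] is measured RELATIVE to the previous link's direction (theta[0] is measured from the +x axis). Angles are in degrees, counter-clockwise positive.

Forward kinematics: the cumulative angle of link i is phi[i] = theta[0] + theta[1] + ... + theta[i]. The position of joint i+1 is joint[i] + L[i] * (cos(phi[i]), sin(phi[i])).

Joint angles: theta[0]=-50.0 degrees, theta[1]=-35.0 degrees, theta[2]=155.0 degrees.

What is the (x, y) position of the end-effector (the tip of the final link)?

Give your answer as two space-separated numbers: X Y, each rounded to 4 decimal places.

Answer: 9.8140 -2.5847

Derivation:
joint[0] = (0.0000, 0.0000)  (base)
link 0: phi[0] = -50 = -50 deg
  cos(-50 deg) = 0.6428, sin(-50 deg) = -0.7660
  joint[1] = (0.0000, 0.0000) + 8.4 * (0.6428, -0.7660) = (0.0000 + 5.3994, 0.0000 + -6.4348) = (5.3994, -6.4348)
link 1: phi[1] = -50 + -35 = -85 deg
  cos(-85 deg) = 0.0872, sin(-85 deg) = -0.9962
  joint[2] = (5.3994, -6.4348) + 6.7 * (0.0872, -0.9962) = (5.3994 + 0.5839, -6.4348 + -6.6745) = (5.9834, -13.1093)
link 2: phi[2] = -50 + -35 + 155 = 70 deg
  cos(70 deg) = 0.3420, sin(70 deg) = 0.9397
  joint[3] = (5.9834, -13.1093) + 11.2 * (0.3420, 0.9397) = (5.9834 + 3.8306, -13.1093 + 10.5246) = (9.8140, -2.5847)
End effector: (9.8140, -2.5847)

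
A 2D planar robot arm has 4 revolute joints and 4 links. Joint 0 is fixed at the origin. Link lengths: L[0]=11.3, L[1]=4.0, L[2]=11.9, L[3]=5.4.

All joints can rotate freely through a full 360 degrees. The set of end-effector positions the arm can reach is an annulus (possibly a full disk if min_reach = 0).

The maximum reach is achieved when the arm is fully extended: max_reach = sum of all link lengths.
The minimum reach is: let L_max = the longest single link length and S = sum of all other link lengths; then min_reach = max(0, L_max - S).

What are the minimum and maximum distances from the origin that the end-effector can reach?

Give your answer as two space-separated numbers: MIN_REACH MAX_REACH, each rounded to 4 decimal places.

Answer: 0.0000 32.6000

Derivation:
Link lengths: [11.3, 4.0, 11.9, 5.4]
max_reach = 11.3 + 4 + 11.9 + 5.4 = 32.6
L_max = max([11.3, 4.0, 11.9, 5.4]) = 11.9
S (sum of others) = 32.6 - 11.9 = 20.7
min_reach = max(0, 11.9 - 20.7) = max(0, -8.8) = 0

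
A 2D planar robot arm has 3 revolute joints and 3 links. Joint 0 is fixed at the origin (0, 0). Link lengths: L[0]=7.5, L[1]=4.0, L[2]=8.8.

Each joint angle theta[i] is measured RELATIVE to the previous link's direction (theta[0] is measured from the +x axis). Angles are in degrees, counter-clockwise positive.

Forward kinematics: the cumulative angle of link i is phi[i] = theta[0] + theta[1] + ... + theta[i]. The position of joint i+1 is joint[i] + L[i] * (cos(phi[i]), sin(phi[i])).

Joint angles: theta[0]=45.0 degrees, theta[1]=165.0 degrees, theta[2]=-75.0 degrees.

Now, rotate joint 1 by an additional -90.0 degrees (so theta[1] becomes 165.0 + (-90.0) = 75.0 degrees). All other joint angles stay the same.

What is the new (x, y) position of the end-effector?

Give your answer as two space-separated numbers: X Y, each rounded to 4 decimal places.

Answer: 9.5258 14.9899

Derivation:
joint[0] = (0.0000, 0.0000)  (base)
link 0: phi[0] = 45 = 45 deg
  cos(45 deg) = 0.7071, sin(45 deg) = 0.7071
  joint[1] = (0.0000, 0.0000) + 7.5 * (0.7071, 0.7071) = (0.0000 + 5.3033, 0.0000 + 5.3033) = (5.3033, 5.3033)
link 1: phi[1] = 45 + 75 = 120 deg
  cos(120 deg) = -0.5000, sin(120 deg) = 0.8660
  joint[2] = (5.3033, 5.3033) + 4 * (-0.5000, 0.8660) = (5.3033 + -2.0000, 5.3033 + 3.4641) = (3.3033, 8.7674)
link 2: phi[2] = 45 + 75 + -75 = 45 deg
  cos(45 deg) = 0.7071, sin(45 deg) = 0.7071
  joint[3] = (3.3033, 8.7674) + 8.8 * (0.7071, 0.7071) = (3.3033 + 6.2225, 8.7674 + 6.2225) = (9.5258, 14.9899)
End effector: (9.5258, 14.9899)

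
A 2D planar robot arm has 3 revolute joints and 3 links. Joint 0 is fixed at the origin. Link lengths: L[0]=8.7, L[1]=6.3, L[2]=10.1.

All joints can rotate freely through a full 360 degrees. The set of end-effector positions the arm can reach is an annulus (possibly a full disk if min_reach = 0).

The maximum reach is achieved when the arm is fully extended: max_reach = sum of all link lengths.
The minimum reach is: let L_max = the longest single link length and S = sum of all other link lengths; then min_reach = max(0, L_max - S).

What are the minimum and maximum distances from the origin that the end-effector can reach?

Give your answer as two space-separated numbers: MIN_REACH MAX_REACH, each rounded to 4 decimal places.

Link lengths: [8.7, 6.3, 10.1]
max_reach = 8.7 + 6.3 + 10.1 = 25.1
L_max = max([8.7, 6.3, 10.1]) = 10.1
S (sum of others) = 25.1 - 10.1 = 15
min_reach = max(0, 10.1 - 15) = max(0, -4.9) = 0

Answer: 0.0000 25.1000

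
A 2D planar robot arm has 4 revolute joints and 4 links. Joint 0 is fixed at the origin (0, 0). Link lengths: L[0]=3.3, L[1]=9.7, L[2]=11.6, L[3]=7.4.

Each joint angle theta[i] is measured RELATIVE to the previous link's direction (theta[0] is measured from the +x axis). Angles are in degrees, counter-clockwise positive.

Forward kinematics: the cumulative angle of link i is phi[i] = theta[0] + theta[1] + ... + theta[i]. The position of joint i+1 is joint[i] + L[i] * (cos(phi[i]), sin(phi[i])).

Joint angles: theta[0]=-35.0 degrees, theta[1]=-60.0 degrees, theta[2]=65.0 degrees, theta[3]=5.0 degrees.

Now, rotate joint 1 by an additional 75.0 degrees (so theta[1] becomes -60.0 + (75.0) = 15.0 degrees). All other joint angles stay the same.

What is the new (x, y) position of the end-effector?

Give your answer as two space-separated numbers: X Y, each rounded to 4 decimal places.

joint[0] = (0.0000, 0.0000)  (base)
link 0: phi[0] = -35 = -35 deg
  cos(-35 deg) = 0.8192, sin(-35 deg) = -0.5736
  joint[1] = (0.0000, 0.0000) + 3.3 * (0.8192, -0.5736) = (0.0000 + 2.7032, 0.0000 + -1.8928) = (2.7032, -1.8928)
link 1: phi[1] = -35 + 15 = -20 deg
  cos(-20 deg) = 0.9397, sin(-20 deg) = -0.3420
  joint[2] = (2.7032, -1.8928) + 9.7 * (0.9397, -0.3420) = (2.7032 + 9.1150, -1.8928 + -3.3176) = (11.8182, -5.2104)
link 2: phi[2] = -35 + 15 + 65 = 45 deg
  cos(45 deg) = 0.7071, sin(45 deg) = 0.7071
  joint[3] = (11.8182, -5.2104) + 11.6 * (0.7071, 0.7071) = (11.8182 + 8.2024, -5.2104 + 8.2024) = (20.0207, 2.9920)
link 3: phi[3] = -35 + 15 + 65 + 5 = 50 deg
  cos(50 deg) = 0.6428, sin(50 deg) = 0.7660
  joint[4] = (20.0207, 2.9920) + 7.4 * (0.6428, 0.7660) = (20.0207 + 4.7566, 2.9920 + 5.6687) = (24.7773, 8.6608)
End effector: (24.7773, 8.6608)

Answer: 24.7773 8.6608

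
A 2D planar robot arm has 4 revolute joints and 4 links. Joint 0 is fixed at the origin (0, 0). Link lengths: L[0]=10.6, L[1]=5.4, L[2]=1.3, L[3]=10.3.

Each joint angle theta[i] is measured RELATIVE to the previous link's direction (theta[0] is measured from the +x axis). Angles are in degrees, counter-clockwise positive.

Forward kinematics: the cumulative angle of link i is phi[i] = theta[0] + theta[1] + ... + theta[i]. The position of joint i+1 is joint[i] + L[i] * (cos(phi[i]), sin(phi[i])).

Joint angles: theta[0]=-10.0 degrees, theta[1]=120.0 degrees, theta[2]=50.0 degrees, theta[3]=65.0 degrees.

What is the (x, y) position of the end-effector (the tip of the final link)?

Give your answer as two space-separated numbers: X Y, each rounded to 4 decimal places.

joint[0] = (0.0000, 0.0000)  (base)
link 0: phi[0] = -10 = -10 deg
  cos(-10 deg) = 0.9848, sin(-10 deg) = -0.1736
  joint[1] = (0.0000, 0.0000) + 10.6 * (0.9848, -0.1736) = (0.0000 + 10.4390, 0.0000 + -1.8407) = (10.4390, -1.8407)
link 1: phi[1] = -10 + 120 = 110 deg
  cos(110 deg) = -0.3420, sin(110 deg) = 0.9397
  joint[2] = (10.4390, -1.8407) + 5.4 * (-0.3420, 0.9397) = (10.4390 + -1.8469, -1.8407 + 5.0743) = (8.5921, 3.2337)
link 2: phi[2] = -10 + 120 + 50 = 160 deg
  cos(160 deg) = -0.9397, sin(160 deg) = 0.3420
  joint[3] = (8.5921, 3.2337) + 1.3 * (-0.9397, 0.3420) = (8.5921 + -1.2216, 3.2337 + 0.4446) = (7.3705, 3.6783)
link 3: phi[3] = -10 + 120 + 50 + 65 = 225 deg
  cos(225 deg) = -0.7071, sin(225 deg) = -0.7071
  joint[4] = (7.3705, 3.6783) + 10.3 * (-0.7071, -0.7071) = (7.3705 + -7.2832, 3.6783 + -7.2832) = (0.0873, -3.6049)
End effector: (0.0873, -3.6049)

Answer: 0.0873 -3.6049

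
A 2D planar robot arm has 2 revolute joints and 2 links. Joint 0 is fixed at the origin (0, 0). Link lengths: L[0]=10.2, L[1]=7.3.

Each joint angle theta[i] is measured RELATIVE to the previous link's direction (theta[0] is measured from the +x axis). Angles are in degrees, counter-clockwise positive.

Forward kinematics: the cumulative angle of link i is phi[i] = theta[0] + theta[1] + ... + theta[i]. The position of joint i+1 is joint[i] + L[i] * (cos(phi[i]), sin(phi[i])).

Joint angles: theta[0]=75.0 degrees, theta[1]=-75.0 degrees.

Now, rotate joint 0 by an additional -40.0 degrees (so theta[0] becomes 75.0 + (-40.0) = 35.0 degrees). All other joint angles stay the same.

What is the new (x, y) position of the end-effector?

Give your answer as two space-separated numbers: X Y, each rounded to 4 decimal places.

Answer: 13.9475 1.1581

Derivation:
joint[0] = (0.0000, 0.0000)  (base)
link 0: phi[0] = 35 = 35 deg
  cos(35 deg) = 0.8192, sin(35 deg) = 0.5736
  joint[1] = (0.0000, 0.0000) + 10.2 * (0.8192, 0.5736) = (0.0000 + 8.3554, 0.0000 + 5.8505) = (8.3554, 5.8505)
link 1: phi[1] = 35 + -75 = -40 deg
  cos(-40 deg) = 0.7660, sin(-40 deg) = -0.6428
  joint[2] = (8.3554, 5.8505) + 7.3 * (0.7660, -0.6428) = (8.3554 + 5.5921, 5.8505 + -4.6923) = (13.9475, 1.1581)
End effector: (13.9475, 1.1581)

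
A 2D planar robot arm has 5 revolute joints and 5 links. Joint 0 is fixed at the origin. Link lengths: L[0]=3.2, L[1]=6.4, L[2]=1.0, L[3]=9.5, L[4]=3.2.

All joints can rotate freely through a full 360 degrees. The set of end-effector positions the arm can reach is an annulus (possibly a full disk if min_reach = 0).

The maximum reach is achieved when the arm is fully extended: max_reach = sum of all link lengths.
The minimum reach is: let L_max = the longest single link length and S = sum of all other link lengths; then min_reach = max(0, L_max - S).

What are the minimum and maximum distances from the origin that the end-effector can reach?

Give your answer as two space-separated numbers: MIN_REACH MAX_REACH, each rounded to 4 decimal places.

Answer: 0.0000 23.3000

Derivation:
Link lengths: [3.2, 6.4, 1.0, 9.5, 3.2]
max_reach = 3.2 + 6.4 + 1 + 9.5 + 3.2 = 23.3
L_max = max([3.2, 6.4, 1.0, 9.5, 3.2]) = 9.5
S (sum of others) = 23.3 - 9.5 = 13.8
min_reach = max(0, 9.5 - 13.8) = max(0, -4.3) = 0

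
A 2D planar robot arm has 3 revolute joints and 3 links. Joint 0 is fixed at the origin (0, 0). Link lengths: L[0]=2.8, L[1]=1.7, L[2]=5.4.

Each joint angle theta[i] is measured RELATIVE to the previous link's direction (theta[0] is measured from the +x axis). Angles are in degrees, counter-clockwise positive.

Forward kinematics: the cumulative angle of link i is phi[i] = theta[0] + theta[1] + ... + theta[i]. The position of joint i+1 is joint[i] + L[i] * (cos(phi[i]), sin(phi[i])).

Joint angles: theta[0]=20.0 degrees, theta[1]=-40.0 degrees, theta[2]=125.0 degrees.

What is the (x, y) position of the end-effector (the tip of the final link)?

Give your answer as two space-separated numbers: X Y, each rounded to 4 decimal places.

Answer: 2.8310 5.5922

Derivation:
joint[0] = (0.0000, 0.0000)  (base)
link 0: phi[0] = 20 = 20 deg
  cos(20 deg) = 0.9397, sin(20 deg) = 0.3420
  joint[1] = (0.0000, 0.0000) + 2.8 * (0.9397, 0.3420) = (0.0000 + 2.6311, 0.0000 + 0.9577) = (2.6311, 0.9577)
link 1: phi[1] = 20 + -40 = -20 deg
  cos(-20 deg) = 0.9397, sin(-20 deg) = -0.3420
  joint[2] = (2.6311, 0.9577) + 1.7 * (0.9397, -0.3420) = (2.6311 + 1.5975, 0.9577 + -0.5814) = (4.2286, 0.3762)
link 2: phi[2] = 20 + -40 + 125 = 105 deg
  cos(105 deg) = -0.2588, sin(105 deg) = 0.9659
  joint[3] = (4.2286, 0.3762) + 5.4 * (-0.2588, 0.9659) = (4.2286 + -1.3976, 0.3762 + 5.2160) = (2.8310, 5.5922)
End effector: (2.8310, 5.5922)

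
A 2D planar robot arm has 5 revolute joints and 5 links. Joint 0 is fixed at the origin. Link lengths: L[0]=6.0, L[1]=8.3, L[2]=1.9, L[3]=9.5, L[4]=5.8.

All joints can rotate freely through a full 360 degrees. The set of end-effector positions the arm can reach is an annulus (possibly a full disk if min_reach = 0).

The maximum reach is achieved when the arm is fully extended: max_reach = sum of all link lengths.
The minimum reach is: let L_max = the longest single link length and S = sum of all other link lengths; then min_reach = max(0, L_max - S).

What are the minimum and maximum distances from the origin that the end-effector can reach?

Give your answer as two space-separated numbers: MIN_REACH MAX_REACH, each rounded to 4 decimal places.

Answer: 0.0000 31.5000

Derivation:
Link lengths: [6.0, 8.3, 1.9, 9.5, 5.8]
max_reach = 6 + 8.3 + 1.9 + 9.5 + 5.8 = 31.5
L_max = max([6.0, 8.3, 1.9, 9.5, 5.8]) = 9.5
S (sum of others) = 31.5 - 9.5 = 22
min_reach = max(0, 9.5 - 22) = max(0, -12.5) = 0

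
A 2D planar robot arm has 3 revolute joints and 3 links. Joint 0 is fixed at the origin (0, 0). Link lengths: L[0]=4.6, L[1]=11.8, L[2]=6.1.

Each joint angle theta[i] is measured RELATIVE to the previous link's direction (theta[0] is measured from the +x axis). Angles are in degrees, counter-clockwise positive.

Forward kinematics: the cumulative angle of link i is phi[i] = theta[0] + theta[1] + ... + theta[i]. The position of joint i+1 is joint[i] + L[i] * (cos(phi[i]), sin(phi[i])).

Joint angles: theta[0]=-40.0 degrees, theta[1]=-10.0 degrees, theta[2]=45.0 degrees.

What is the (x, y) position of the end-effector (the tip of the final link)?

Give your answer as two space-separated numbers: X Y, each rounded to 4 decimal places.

Answer: 17.1855 -12.5278

Derivation:
joint[0] = (0.0000, 0.0000)  (base)
link 0: phi[0] = -40 = -40 deg
  cos(-40 deg) = 0.7660, sin(-40 deg) = -0.6428
  joint[1] = (0.0000, 0.0000) + 4.6 * (0.7660, -0.6428) = (0.0000 + 3.5238, 0.0000 + -2.9568) = (3.5238, -2.9568)
link 1: phi[1] = -40 + -10 = -50 deg
  cos(-50 deg) = 0.6428, sin(-50 deg) = -0.7660
  joint[2] = (3.5238, -2.9568) + 11.8 * (0.6428, -0.7660) = (3.5238 + 7.5849, -2.9568 + -9.0393) = (11.1087, -11.9961)
link 2: phi[2] = -40 + -10 + 45 = -5 deg
  cos(-5 deg) = 0.9962, sin(-5 deg) = -0.0872
  joint[3] = (11.1087, -11.9961) + 6.1 * (0.9962, -0.0872) = (11.1087 + 6.0768, -11.9961 + -0.5317) = (17.1855, -12.5278)
End effector: (17.1855, -12.5278)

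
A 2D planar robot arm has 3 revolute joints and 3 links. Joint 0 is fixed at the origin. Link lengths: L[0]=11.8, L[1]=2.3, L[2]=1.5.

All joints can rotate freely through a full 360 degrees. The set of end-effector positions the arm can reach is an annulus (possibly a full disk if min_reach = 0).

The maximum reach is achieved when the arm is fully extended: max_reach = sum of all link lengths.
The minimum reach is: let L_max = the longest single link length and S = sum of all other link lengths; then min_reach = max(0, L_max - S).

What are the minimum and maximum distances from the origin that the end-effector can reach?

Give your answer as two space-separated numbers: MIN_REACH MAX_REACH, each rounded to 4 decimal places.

Answer: 8.0000 15.6000

Derivation:
Link lengths: [11.8, 2.3, 1.5]
max_reach = 11.8 + 2.3 + 1.5 = 15.6
L_max = max([11.8, 2.3, 1.5]) = 11.8
S (sum of others) = 15.6 - 11.8 = 3.8
min_reach = max(0, 11.8 - 3.8) = max(0, 8) = 8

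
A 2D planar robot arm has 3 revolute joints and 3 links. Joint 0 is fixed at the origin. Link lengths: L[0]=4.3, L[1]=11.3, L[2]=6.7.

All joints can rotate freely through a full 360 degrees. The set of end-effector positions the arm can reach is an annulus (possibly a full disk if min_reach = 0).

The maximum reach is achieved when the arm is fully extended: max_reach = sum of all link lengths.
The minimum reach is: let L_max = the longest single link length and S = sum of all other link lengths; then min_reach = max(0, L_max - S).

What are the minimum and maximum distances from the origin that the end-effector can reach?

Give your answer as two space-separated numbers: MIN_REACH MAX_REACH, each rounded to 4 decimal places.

Link lengths: [4.3, 11.3, 6.7]
max_reach = 4.3 + 11.3 + 6.7 = 22.3
L_max = max([4.3, 11.3, 6.7]) = 11.3
S (sum of others) = 22.3 - 11.3 = 11
min_reach = max(0, 11.3 - 11) = max(0, 0.3) = 0.3

Answer: 0.3000 22.3000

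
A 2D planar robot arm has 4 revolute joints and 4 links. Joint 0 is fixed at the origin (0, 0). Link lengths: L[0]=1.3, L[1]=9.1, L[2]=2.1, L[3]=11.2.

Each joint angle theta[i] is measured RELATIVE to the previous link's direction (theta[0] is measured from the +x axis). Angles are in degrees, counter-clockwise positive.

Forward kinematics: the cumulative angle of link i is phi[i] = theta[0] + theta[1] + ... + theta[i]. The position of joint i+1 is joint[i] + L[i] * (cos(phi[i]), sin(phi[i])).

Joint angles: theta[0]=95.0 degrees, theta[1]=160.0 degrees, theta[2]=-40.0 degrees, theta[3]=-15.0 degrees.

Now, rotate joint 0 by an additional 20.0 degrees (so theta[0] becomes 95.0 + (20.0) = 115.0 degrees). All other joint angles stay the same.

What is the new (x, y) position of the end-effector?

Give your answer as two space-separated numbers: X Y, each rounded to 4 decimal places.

Answer: -9.5405 -16.8066

Derivation:
joint[0] = (0.0000, 0.0000)  (base)
link 0: phi[0] = 115 = 115 deg
  cos(115 deg) = -0.4226, sin(115 deg) = 0.9063
  joint[1] = (0.0000, 0.0000) + 1.3 * (-0.4226, 0.9063) = (0.0000 + -0.5494, 0.0000 + 1.1782) = (-0.5494, 1.1782)
link 1: phi[1] = 115 + 160 = 275 deg
  cos(275 deg) = 0.0872, sin(275 deg) = -0.9962
  joint[2] = (-0.5494, 1.1782) + 9.1 * (0.0872, -0.9962) = (-0.5494 + 0.7931, 1.1782 + -9.0654) = (0.2437, -7.8872)
link 2: phi[2] = 115 + 160 + -40 = 235 deg
  cos(235 deg) = -0.5736, sin(235 deg) = -0.8192
  joint[3] = (0.2437, -7.8872) + 2.1 * (-0.5736, -0.8192) = (0.2437 + -1.2045, -7.8872 + -1.7202) = (-0.9608, -9.6074)
link 3: phi[3] = 115 + 160 + -40 + -15 = 220 deg
  cos(220 deg) = -0.7660, sin(220 deg) = -0.6428
  joint[4] = (-0.9608, -9.6074) + 11.2 * (-0.7660, -0.6428) = (-0.9608 + -8.5797, -9.6074 + -7.1992) = (-9.5405, -16.8066)
End effector: (-9.5405, -16.8066)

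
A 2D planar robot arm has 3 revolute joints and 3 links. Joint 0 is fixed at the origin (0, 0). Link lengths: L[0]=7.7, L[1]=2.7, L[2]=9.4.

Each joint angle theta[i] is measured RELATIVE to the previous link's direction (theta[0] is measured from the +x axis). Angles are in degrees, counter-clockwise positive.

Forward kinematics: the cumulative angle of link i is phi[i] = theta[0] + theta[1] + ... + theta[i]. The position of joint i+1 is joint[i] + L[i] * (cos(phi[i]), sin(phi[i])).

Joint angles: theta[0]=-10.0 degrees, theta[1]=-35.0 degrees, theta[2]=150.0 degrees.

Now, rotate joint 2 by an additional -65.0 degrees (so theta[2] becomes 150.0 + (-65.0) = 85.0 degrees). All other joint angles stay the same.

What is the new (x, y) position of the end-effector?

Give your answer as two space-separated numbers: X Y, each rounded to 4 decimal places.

joint[0] = (0.0000, 0.0000)  (base)
link 0: phi[0] = -10 = -10 deg
  cos(-10 deg) = 0.9848, sin(-10 deg) = -0.1736
  joint[1] = (0.0000, 0.0000) + 7.7 * (0.9848, -0.1736) = (0.0000 + 7.5830, 0.0000 + -1.3371) = (7.5830, -1.3371)
link 1: phi[1] = -10 + -35 = -45 deg
  cos(-45 deg) = 0.7071, sin(-45 deg) = -0.7071
  joint[2] = (7.5830, -1.3371) + 2.7 * (0.7071, -0.7071) = (7.5830 + 1.9092, -1.3371 + -1.9092) = (9.4922, -3.2463)
link 2: phi[2] = -10 + -35 + 85 = 40 deg
  cos(40 deg) = 0.7660, sin(40 deg) = 0.6428
  joint[3] = (9.4922, -3.2463) + 9.4 * (0.7660, 0.6428) = (9.4922 + 7.2008, -3.2463 + 6.0422) = (16.6930, 2.7959)
End effector: (16.6930, 2.7959)

Answer: 16.6930 2.7959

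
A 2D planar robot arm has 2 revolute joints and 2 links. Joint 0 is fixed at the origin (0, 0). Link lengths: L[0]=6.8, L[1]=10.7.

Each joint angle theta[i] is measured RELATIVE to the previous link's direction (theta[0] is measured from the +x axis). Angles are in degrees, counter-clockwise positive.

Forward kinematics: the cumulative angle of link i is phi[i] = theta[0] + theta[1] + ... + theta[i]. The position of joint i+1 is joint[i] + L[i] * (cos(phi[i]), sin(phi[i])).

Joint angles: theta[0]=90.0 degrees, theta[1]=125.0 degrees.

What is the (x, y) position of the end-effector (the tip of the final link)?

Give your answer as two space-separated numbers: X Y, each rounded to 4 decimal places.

joint[0] = (0.0000, 0.0000)  (base)
link 0: phi[0] = 90 = 90 deg
  cos(90 deg) = 0.0000, sin(90 deg) = 1.0000
  joint[1] = (0.0000, 0.0000) + 6.8 * (0.0000, 1.0000) = (0.0000 + 0.0000, 0.0000 + 6.8000) = (0.0000, 6.8000)
link 1: phi[1] = 90 + 125 = 215 deg
  cos(215 deg) = -0.8192, sin(215 deg) = -0.5736
  joint[2] = (0.0000, 6.8000) + 10.7 * (-0.8192, -0.5736) = (0.0000 + -8.7649, 6.8000 + -6.1373) = (-8.7649, 0.6627)
End effector: (-8.7649, 0.6627)

Answer: -8.7649 0.6627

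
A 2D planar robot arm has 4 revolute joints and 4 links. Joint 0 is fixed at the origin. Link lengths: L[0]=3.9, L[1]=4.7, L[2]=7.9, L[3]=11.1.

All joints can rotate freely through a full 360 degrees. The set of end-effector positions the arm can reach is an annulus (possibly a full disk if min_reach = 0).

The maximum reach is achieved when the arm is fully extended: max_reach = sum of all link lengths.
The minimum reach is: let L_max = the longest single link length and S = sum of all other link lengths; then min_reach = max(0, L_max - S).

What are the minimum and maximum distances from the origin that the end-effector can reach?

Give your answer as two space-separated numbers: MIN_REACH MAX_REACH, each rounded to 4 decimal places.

Answer: 0.0000 27.6000

Derivation:
Link lengths: [3.9, 4.7, 7.9, 11.1]
max_reach = 3.9 + 4.7 + 7.9 + 11.1 = 27.6
L_max = max([3.9, 4.7, 7.9, 11.1]) = 11.1
S (sum of others) = 27.6 - 11.1 = 16.5
min_reach = max(0, 11.1 - 16.5) = max(0, -5.4) = 0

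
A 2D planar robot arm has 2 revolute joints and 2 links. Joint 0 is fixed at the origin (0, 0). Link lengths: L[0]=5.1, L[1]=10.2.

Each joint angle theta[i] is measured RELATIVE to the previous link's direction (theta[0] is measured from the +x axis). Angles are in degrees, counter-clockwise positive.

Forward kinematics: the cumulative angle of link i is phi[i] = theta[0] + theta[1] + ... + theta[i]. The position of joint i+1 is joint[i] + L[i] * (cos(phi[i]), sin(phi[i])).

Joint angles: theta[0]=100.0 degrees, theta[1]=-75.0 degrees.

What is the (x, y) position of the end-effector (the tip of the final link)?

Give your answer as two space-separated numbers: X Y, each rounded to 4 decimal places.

joint[0] = (0.0000, 0.0000)  (base)
link 0: phi[0] = 100 = 100 deg
  cos(100 deg) = -0.1736, sin(100 deg) = 0.9848
  joint[1] = (0.0000, 0.0000) + 5.1 * (-0.1736, 0.9848) = (0.0000 + -0.8856, 0.0000 + 5.0225) = (-0.8856, 5.0225)
link 1: phi[1] = 100 + -75 = 25 deg
  cos(25 deg) = 0.9063, sin(25 deg) = 0.4226
  joint[2] = (-0.8856, 5.0225) + 10.2 * (0.9063, 0.4226) = (-0.8856 + 9.2443, 5.0225 + 4.3107) = (8.3587, 9.3332)
End effector: (8.3587, 9.3332)

Answer: 8.3587 9.3332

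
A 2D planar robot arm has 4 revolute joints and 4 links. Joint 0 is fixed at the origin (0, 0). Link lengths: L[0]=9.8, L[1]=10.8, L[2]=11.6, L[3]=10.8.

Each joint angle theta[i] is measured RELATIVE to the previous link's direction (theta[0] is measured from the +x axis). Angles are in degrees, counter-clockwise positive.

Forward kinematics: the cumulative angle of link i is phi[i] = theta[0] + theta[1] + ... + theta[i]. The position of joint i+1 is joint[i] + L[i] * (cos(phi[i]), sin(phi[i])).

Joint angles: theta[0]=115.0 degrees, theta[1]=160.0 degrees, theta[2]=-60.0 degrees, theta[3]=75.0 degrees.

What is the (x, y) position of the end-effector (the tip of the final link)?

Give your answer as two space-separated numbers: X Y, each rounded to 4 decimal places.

Answer: -9.0087 -18.6793

Derivation:
joint[0] = (0.0000, 0.0000)  (base)
link 0: phi[0] = 115 = 115 deg
  cos(115 deg) = -0.4226, sin(115 deg) = 0.9063
  joint[1] = (0.0000, 0.0000) + 9.8 * (-0.4226, 0.9063) = (0.0000 + -4.1417, 0.0000 + 8.8818) = (-4.1417, 8.8818)
link 1: phi[1] = 115 + 160 = 275 deg
  cos(275 deg) = 0.0872, sin(275 deg) = -0.9962
  joint[2] = (-4.1417, 8.8818) + 10.8 * (0.0872, -0.9962) = (-4.1417 + 0.9413, 8.8818 + -10.7589) = (-3.2004, -1.8771)
link 2: phi[2] = 115 + 160 + -60 = 215 deg
  cos(215 deg) = -0.8192, sin(215 deg) = -0.5736
  joint[3] = (-3.2004, -1.8771) + 11.6 * (-0.8192, -0.5736) = (-3.2004 + -9.5022, -1.8771 + -6.6535) = (-12.7025, -8.5306)
link 3: phi[3] = 115 + 160 + -60 + 75 = 290 deg
  cos(290 deg) = 0.3420, sin(290 deg) = -0.9397
  joint[4] = (-12.7025, -8.5306) + 10.8 * (0.3420, -0.9397) = (-12.7025 + 3.6938, -8.5306 + -10.1487) = (-9.0087, -18.6793)
End effector: (-9.0087, -18.6793)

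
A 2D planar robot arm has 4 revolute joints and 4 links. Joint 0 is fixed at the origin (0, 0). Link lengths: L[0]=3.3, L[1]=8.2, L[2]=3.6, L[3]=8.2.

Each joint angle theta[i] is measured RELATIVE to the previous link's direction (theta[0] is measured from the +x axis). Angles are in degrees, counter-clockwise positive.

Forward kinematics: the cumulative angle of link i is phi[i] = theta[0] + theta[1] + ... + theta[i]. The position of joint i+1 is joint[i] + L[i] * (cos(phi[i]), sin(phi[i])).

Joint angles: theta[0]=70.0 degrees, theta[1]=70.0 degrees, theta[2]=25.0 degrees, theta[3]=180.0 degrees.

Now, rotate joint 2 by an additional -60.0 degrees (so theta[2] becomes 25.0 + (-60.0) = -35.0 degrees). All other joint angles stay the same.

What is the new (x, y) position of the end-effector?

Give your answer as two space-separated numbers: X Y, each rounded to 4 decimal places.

joint[0] = (0.0000, 0.0000)  (base)
link 0: phi[0] = 70 = 70 deg
  cos(70 deg) = 0.3420, sin(70 deg) = 0.9397
  joint[1] = (0.0000, 0.0000) + 3.3 * (0.3420, 0.9397) = (0.0000 + 1.1287, 0.0000 + 3.1010) = (1.1287, 3.1010)
link 1: phi[1] = 70 + 70 = 140 deg
  cos(140 deg) = -0.7660, sin(140 deg) = 0.6428
  joint[2] = (1.1287, 3.1010) + 8.2 * (-0.7660, 0.6428) = (1.1287 + -6.2816, 3.1010 + 5.2709) = (-5.1529, 8.3718)
link 2: phi[2] = 70 + 70 + -35 = 105 deg
  cos(105 deg) = -0.2588, sin(105 deg) = 0.9659
  joint[3] = (-5.1529, 8.3718) + 3.6 * (-0.2588, 0.9659) = (-5.1529 + -0.9317, 8.3718 + 3.4773) = (-6.0846, 11.8492)
link 3: phi[3] = 70 + 70 + -35 + 180 = 285 deg
  cos(285 deg) = 0.2588, sin(285 deg) = -0.9659
  joint[4] = (-6.0846, 11.8492) + 8.2 * (0.2588, -0.9659) = (-6.0846 + 2.1223, 11.8492 + -7.9206) = (-3.9623, 3.9286)
End effector: (-3.9623, 3.9286)

Answer: -3.9623 3.9286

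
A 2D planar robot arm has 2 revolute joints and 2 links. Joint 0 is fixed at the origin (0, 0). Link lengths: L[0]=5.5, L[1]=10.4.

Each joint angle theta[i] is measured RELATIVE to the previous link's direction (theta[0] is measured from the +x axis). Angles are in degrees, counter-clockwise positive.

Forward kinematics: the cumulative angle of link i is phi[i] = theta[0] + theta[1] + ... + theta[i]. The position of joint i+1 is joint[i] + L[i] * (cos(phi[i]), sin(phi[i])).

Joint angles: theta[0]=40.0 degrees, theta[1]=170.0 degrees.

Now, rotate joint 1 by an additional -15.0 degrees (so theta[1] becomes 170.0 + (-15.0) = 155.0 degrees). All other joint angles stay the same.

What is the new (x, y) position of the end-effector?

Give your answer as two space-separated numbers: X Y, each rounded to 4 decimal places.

joint[0] = (0.0000, 0.0000)  (base)
link 0: phi[0] = 40 = 40 deg
  cos(40 deg) = 0.7660, sin(40 deg) = 0.6428
  joint[1] = (0.0000, 0.0000) + 5.5 * (0.7660, 0.6428) = (0.0000 + 4.2132, 0.0000 + 3.5353) = (4.2132, 3.5353)
link 1: phi[1] = 40 + 155 = 195 deg
  cos(195 deg) = -0.9659, sin(195 deg) = -0.2588
  joint[2] = (4.2132, 3.5353) + 10.4 * (-0.9659, -0.2588) = (4.2132 + -10.0456, 3.5353 + -2.6917) = (-5.8324, 0.8436)
End effector: (-5.8324, 0.8436)

Answer: -5.8324 0.8436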